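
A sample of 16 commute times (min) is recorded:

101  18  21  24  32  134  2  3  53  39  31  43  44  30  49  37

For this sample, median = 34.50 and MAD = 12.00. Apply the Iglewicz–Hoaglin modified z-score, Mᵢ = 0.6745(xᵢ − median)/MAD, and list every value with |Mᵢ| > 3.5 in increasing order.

|Mᵢ| > 3.5 ⇔ |xᵢ − 34.50| > 3.5·12.00/0.6745 = 62.27.
So outliers lie outside [-27.77, 96.77].
101: M = 3.74 → outlier.
134: M = 5.59 → outlier.

101, 134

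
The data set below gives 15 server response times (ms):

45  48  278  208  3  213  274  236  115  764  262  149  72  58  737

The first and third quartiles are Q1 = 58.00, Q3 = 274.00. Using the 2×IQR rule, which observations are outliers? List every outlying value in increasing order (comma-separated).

737, 764

IQR = Q3 − Q1 = 274.00 − 58.00 = 216.00.
Lower fence = Q1 − 2·IQR = 58.00 − 432.00 = -374.00.
Upper fence = Q3 + 2·IQR = 274.00 + 432.00 = 706.00.
737 > 706.00 → outlier.
764 > 706.00 → outlier.
All remaining values lie within [-374.00, 706.00].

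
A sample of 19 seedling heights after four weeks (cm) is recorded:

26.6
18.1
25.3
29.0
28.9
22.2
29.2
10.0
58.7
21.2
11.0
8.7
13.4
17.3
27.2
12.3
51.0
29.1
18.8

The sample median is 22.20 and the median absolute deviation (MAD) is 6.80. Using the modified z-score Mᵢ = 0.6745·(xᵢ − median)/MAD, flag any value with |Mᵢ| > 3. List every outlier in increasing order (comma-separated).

|Mᵢ| > 3 ⇔ |xᵢ − 22.20| > 3·6.80/0.6745 = 30.24.
So outliers lie outside [-8.04, 52.44].
58.7: M = 3.62 → outlier.

58.7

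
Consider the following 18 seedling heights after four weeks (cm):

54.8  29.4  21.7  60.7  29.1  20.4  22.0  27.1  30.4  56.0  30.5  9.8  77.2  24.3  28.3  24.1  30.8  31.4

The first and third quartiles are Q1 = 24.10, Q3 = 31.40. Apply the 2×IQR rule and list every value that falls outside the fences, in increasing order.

54.8, 56.0, 60.7, 77.2

IQR = Q3 − Q1 = 31.40 − 24.10 = 7.30.
Lower fence = Q1 − 2·IQR = 24.10 − 14.60 = 9.50.
Upper fence = Q3 + 2·IQR = 31.40 + 14.60 = 46.00.
54.8 > 46.00 → outlier.
56.0 > 46.00 → outlier.
60.7 > 46.00 → outlier.
77.2 > 46.00 → outlier.
All remaining values lie within [9.50, 46.00].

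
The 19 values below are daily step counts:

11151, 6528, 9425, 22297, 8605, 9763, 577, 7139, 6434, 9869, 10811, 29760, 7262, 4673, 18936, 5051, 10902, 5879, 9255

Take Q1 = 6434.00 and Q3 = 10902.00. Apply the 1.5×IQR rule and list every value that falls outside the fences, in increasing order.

IQR = Q3 − Q1 = 10902.00 − 6434.00 = 4468.00.
Lower fence = Q1 − 1.5·IQR = 6434.00 − 6702.00 = -268.00.
Upper fence = Q3 + 1.5·IQR = 10902.00 + 6702.00 = 17604.00.
18936 > 17604.00 → outlier.
22297 > 17604.00 → outlier.
29760 > 17604.00 → outlier.
All remaining values lie within [-268.00, 17604.00].

18936, 22297, 29760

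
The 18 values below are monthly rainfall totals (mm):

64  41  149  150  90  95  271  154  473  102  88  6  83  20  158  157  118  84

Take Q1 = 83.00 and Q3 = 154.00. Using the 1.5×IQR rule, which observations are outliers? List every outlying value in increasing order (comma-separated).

IQR = Q3 − Q1 = 154.00 − 83.00 = 71.00.
Lower fence = Q1 − 1.5·IQR = 83.00 − 106.50 = -23.50.
Upper fence = Q3 + 1.5·IQR = 154.00 + 106.50 = 260.50.
271 > 260.50 → outlier.
473 > 260.50 → outlier.
All remaining values lie within [-23.50, 260.50].

271, 473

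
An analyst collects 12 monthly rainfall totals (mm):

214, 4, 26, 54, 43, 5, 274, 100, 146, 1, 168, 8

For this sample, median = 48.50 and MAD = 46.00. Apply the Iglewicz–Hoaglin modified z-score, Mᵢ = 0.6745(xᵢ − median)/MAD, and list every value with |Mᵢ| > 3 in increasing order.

|Mᵢ| > 3 ⇔ |xᵢ − 48.50| > 3·46.00/0.6745 = 204.60.
So outliers lie outside [-156.10, 253.10].
274: M = 3.31 → outlier.

274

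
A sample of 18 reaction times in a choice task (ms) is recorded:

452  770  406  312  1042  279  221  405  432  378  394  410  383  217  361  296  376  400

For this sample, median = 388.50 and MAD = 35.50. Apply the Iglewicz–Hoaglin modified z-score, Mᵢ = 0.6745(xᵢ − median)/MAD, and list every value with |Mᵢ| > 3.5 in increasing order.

|Mᵢ| > 3.5 ⇔ |xᵢ − 388.50| > 3.5·35.50/0.6745 = 184.21.
So outliers lie outside [204.29, 572.71].
770: M = 7.25 → outlier.
1042: M = 12.42 → outlier.

770, 1042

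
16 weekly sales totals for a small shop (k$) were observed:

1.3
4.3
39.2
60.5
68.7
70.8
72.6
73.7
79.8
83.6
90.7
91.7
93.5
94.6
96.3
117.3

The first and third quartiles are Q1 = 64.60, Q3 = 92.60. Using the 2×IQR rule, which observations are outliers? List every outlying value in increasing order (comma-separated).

IQR = Q3 − Q1 = 92.60 − 64.60 = 28.00.
Lower fence = Q1 − 2·IQR = 64.60 − 56.00 = 8.60.
Upper fence = Q3 + 2·IQR = 92.60 + 56.00 = 148.60.
1.3 < 8.60 → outlier.
4.3 < 8.60 → outlier.
All remaining values lie within [8.60, 148.60].

1.3, 4.3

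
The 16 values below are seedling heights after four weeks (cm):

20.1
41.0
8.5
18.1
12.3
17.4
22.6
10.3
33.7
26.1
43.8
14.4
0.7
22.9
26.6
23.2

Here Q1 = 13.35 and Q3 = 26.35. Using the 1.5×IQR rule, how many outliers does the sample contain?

IQR = 13.00; fences at 13.35 − 19.50 = -6.15 and 26.35 + 19.50 = 45.85.
Every value lies within the cutoffs.

0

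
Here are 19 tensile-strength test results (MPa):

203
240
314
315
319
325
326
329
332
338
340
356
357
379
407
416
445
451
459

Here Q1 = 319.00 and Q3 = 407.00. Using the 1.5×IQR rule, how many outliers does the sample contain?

IQR = 88.00; fences at 319.00 − 132.00 = 187.00 and 407.00 + 132.00 = 539.00.
Every value lies within the cutoffs.

0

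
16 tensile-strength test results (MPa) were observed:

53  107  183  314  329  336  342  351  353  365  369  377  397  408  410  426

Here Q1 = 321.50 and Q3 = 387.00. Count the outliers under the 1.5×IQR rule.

3

IQR = 65.50; fences at 321.50 − 98.25 = 223.25 and 387.00 + 98.25 = 485.25.
Outside the cutoffs: 53, 107, 183.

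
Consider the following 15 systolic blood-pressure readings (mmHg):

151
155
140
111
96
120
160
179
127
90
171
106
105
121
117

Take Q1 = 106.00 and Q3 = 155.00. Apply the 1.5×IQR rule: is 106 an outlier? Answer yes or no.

no

IQR = Q3 − Q1 = 155.00 − 106.00 = 49.00.
Lower fence = Q1 − 1.5·IQR = 106.00 − 73.50 = 32.50.
Upper fence = Q3 + 1.5·IQR = 155.00 + 73.50 = 228.50.
106 lies within [32.50, 228.50].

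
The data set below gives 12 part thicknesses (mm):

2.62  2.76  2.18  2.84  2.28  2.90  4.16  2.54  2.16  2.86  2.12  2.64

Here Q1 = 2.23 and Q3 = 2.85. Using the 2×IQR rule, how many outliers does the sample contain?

1

IQR = 0.62; fences at 2.23 − 1.24 = 0.99 and 2.85 + 1.24 = 4.09.
Outside the cutoffs: 4.16.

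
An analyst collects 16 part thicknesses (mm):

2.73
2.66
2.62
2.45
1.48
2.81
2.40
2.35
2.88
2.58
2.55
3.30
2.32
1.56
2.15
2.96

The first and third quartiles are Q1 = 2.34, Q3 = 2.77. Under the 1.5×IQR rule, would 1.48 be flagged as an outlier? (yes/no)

yes

IQR = Q3 − Q1 = 2.77 − 2.34 = 0.43.
Lower fence = Q1 − 1.5·IQR = 2.34 − 0.645 = 1.695.
Upper fence = Q3 + 1.5·IQR = 2.77 + 0.645 = 3.415.
1.48 lies below the lower fence.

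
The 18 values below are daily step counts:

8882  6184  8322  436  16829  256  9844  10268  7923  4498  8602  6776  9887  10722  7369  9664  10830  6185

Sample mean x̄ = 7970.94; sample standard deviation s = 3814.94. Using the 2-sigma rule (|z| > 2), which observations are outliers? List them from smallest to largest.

256, 16829

Cutoffs at x̄ ± 2s: 7970.94 ± 2·3814.94 = [341.06, 15600.82].
256: z = -2.02, |z| > 2 → outlier.
16829: z = 2.32, |z| > 2 → outlier.
Every other value lies within [341.06, 15600.82].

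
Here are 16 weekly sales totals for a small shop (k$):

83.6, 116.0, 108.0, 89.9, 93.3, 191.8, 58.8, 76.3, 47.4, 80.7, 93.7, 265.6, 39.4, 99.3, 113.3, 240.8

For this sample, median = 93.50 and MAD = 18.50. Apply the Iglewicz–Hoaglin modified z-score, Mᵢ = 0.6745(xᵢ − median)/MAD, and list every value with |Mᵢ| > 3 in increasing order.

191.8, 240.8, 265.6

|Mᵢ| > 3 ⇔ |xᵢ − 93.50| > 3·18.50/0.6745 = 82.28.
So outliers lie outside [11.22, 175.78].
191.8: M = 3.58 → outlier.
240.8: M = 5.37 → outlier.
265.6: M = 6.27 → outlier.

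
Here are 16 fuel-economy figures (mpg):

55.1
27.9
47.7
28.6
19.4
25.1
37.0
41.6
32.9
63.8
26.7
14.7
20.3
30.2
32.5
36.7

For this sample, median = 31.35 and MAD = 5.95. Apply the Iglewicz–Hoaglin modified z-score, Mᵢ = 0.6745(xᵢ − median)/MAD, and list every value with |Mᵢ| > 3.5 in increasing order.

63.8

|Mᵢ| > 3.5 ⇔ |xᵢ − 31.35| > 3.5·5.95/0.6745 = 30.87.
So outliers lie outside [0.48, 62.22].
63.8: M = 3.68 → outlier.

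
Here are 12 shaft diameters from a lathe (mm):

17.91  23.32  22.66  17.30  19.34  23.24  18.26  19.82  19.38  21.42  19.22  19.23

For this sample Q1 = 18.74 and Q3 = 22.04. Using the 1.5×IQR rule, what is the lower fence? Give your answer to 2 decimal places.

13.79

IQR = Q3 − Q1 = 22.04 − 18.74 = 3.30.
Lower fence = Q1 − 1.5·IQR = 18.74 − 4.95 = 13.79.
Upper fence = Q3 + 1.5·IQR = 22.04 + 4.95 = 26.99.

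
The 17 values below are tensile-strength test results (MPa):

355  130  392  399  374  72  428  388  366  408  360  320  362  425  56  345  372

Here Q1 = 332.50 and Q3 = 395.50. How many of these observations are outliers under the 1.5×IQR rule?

3

IQR = 63.00; fences at 332.50 − 94.50 = 238.00 and 395.50 + 94.50 = 490.00.
Outside the cutoffs: 56, 72, 130.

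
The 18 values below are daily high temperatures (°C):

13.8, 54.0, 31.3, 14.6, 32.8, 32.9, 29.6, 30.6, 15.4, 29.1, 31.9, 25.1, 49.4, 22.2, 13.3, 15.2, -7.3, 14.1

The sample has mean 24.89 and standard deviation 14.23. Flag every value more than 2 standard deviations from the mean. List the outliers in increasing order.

-7.3, 54.0

Cutoffs at x̄ ± 2s: 24.89 ± 2·14.23 = [-3.57, 53.35].
-7.3: z = -2.26, |z| > 2 → outlier.
54.0: z = 2.05, |z| > 2 → outlier.
Every other value lies within [-3.57, 53.35].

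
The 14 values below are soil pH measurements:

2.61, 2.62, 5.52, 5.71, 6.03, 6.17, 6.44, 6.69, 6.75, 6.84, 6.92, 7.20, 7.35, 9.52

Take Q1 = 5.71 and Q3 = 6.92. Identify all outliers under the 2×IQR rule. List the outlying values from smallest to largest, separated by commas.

2.61, 2.62, 9.52

IQR = Q3 − Q1 = 6.92 − 5.71 = 1.21.
Lower fence = Q1 − 2·IQR = 5.71 − 2.42 = 3.29.
Upper fence = Q3 + 2·IQR = 6.92 + 2.42 = 9.34.
2.61 < 3.29 → outlier.
2.62 < 3.29 → outlier.
9.52 > 9.34 → outlier.
All remaining values lie within [3.29, 9.34].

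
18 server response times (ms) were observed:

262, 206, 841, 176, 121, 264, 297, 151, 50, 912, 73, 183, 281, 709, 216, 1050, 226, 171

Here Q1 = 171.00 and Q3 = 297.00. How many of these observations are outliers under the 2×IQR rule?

4

IQR = 126.00; fences at 171.00 − 252.00 = -81.00 and 297.00 + 252.00 = 549.00.
Outside the cutoffs: 709, 841, 912, 1050.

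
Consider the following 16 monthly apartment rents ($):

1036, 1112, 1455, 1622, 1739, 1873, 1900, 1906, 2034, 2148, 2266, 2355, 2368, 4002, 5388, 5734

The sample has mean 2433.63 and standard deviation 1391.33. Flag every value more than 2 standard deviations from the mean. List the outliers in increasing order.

Cutoffs at x̄ ± 2s: 2433.63 ± 2·1391.33 = [-349.03, 5216.29].
5388: z = 2.12, |z| > 2 → outlier.
5734: z = 2.37, |z| > 2 → outlier.
Every other value lies within [-349.03, 5216.29].

5388, 5734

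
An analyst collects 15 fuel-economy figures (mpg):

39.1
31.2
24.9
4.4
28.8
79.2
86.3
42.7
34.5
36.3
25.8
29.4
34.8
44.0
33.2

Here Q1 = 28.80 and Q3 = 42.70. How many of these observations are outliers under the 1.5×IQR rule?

IQR = 13.90; fences at 28.80 − 20.85 = 7.95 and 42.70 + 20.85 = 63.55.
Outside the cutoffs: 4.4, 79.2, 86.3.

3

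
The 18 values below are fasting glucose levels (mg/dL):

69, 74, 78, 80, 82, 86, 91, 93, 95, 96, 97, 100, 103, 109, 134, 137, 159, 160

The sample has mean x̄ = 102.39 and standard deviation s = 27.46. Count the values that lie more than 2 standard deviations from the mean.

2

Cutoffs: x̄ ± 2s = [47.47, 157.31].
Outside the cutoffs: 159, 160.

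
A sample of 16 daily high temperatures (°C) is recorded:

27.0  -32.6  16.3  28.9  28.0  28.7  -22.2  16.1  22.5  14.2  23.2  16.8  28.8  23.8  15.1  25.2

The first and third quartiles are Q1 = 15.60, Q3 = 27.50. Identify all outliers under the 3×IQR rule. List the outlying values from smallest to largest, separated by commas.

-32.6, -22.2

IQR = Q3 − Q1 = 27.50 − 15.60 = 11.90.
Lower fence = Q1 − 3·IQR = 15.60 − 35.70 = -20.10.
Upper fence = Q3 + 3·IQR = 27.50 + 35.70 = 63.20.
-32.6 < -20.10 → outlier.
-22.2 < -20.10 → outlier.
All remaining values lie within [-20.10, 63.20].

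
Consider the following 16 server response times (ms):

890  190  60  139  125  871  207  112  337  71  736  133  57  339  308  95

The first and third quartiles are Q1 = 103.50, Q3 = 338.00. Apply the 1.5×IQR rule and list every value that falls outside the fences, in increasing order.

736, 871, 890

IQR = Q3 − Q1 = 338.00 − 103.50 = 234.50.
Lower fence = Q1 − 1.5·IQR = 103.50 − 351.75 = -248.25.
Upper fence = Q3 + 1.5·IQR = 338.00 + 351.75 = 689.75.
736 > 689.75 → outlier.
871 > 689.75 → outlier.
890 > 689.75 → outlier.
All remaining values lie within [-248.25, 689.75].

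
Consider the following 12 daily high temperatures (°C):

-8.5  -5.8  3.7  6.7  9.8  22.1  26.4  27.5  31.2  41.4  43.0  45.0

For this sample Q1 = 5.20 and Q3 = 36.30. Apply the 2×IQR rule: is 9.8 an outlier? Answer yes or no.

IQR = Q3 − Q1 = 36.30 − 5.20 = 31.10.
Lower fence = Q1 − 2·IQR = 5.20 − 62.20 = -57.00.
Upper fence = Q3 + 2·IQR = 36.30 + 62.20 = 98.50.
9.8 lies within [-57.00, 98.50].

no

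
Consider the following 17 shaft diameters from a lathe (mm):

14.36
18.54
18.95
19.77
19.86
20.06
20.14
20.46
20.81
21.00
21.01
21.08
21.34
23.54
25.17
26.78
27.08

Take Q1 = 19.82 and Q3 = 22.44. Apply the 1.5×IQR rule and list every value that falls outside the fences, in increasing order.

IQR = Q3 − Q1 = 22.44 − 19.82 = 2.62.
Lower fence = Q1 − 1.5·IQR = 19.82 − 3.93 = 15.89.
Upper fence = Q3 + 1.5·IQR = 22.44 + 3.93 = 26.37.
14.36 < 15.89 → outlier.
26.78 > 26.37 → outlier.
27.08 > 26.37 → outlier.
All remaining values lie within [15.89, 26.37].

14.36, 26.78, 27.08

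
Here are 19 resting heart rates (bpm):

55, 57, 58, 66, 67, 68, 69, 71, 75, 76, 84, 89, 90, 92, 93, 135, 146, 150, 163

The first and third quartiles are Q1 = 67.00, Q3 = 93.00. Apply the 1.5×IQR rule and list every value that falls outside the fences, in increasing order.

135, 146, 150, 163

IQR = Q3 − Q1 = 93.00 − 67.00 = 26.00.
Lower fence = Q1 − 1.5·IQR = 67.00 − 39.00 = 28.00.
Upper fence = Q3 + 1.5·IQR = 93.00 + 39.00 = 132.00.
135 > 132.00 → outlier.
146 > 132.00 → outlier.
150 > 132.00 → outlier.
163 > 132.00 → outlier.
All remaining values lie within [28.00, 132.00].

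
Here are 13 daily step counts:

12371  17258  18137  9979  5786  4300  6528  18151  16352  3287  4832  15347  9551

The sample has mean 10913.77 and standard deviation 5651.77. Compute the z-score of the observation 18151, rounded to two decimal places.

z = (18151 − 10913.77) / 5651.77 = 1.28.

1.28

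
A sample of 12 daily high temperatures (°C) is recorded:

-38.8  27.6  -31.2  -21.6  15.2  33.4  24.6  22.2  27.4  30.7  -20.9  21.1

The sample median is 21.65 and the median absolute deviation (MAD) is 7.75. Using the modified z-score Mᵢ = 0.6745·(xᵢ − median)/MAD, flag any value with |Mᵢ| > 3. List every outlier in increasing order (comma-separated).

|Mᵢ| > 3 ⇔ |xᵢ − 21.65| > 3·7.75/0.6745 = 34.47.
So outliers lie outside [-12.82, 56.12].
-38.8: M = -5.26 → outlier.
-31.2: M = -4.60 → outlier.
-21.6: M = -3.76 → outlier.
-20.9: M = -3.70 → outlier.

-38.8, -31.2, -21.6, -20.9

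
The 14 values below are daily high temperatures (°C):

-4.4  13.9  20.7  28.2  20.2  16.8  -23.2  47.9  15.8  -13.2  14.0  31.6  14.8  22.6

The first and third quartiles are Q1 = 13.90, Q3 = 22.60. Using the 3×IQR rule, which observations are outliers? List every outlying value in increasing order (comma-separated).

-23.2, -13.2

IQR = Q3 − Q1 = 22.60 − 13.90 = 8.70.
Lower fence = Q1 − 3·IQR = 13.90 − 26.10 = -12.20.
Upper fence = Q3 + 3·IQR = 22.60 + 26.10 = 48.70.
-23.2 < -12.20 → outlier.
-13.2 < -12.20 → outlier.
All remaining values lie within [-12.20, 48.70].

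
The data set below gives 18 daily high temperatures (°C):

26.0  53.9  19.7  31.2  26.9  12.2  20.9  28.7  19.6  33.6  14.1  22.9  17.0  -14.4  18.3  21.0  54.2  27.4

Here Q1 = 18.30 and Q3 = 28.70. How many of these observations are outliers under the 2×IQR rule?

IQR = 10.40; fences at 18.30 − 20.80 = -2.50 and 28.70 + 20.80 = 49.50.
Outside the cutoffs: -14.4, 53.9, 54.2.

3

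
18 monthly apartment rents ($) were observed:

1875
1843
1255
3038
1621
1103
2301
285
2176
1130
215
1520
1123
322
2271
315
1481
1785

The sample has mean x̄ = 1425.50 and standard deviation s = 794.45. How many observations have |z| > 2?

1

Cutoffs: x̄ ± 2s = [-163.40, 3014.40].
Outside the cutoffs: 3038.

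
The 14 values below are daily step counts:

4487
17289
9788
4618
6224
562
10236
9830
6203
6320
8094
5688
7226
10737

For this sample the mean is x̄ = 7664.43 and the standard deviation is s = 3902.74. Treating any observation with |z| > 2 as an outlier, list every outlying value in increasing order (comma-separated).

Cutoffs at x̄ ± 2s: 7664.43 ± 2·3902.74 = [-141.05, 15469.91].
17289: z = 2.47, |z| > 2 → outlier.
Every other value lies within [-141.05, 15469.91].

17289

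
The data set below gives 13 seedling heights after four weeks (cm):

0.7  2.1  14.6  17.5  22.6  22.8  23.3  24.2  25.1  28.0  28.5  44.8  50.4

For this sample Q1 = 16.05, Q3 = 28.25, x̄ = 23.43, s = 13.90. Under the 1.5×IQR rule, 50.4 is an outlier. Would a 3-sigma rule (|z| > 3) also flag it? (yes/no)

z = (50.4 − 23.43) / 13.90 = 1.94.
|z| = 1.94 ≤ 3.

no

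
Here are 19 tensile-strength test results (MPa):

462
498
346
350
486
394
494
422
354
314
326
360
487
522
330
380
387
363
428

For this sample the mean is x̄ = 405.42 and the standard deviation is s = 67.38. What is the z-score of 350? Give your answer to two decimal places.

-0.82

z = (350 − 405.42) / 67.38 = -0.82.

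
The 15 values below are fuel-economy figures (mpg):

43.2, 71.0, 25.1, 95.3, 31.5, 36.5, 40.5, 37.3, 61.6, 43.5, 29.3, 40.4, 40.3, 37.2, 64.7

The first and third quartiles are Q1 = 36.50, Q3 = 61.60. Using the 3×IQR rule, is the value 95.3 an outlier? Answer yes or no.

no

IQR = Q3 − Q1 = 61.60 − 36.50 = 25.10.
Lower fence = Q1 − 3·IQR = 36.50 − 75.30 = -38.80.
Upper fence = Q3 + 3·IQR = 61.60 + 75.30 = 136.90.
95.3 lies within [-38.80, 136.90].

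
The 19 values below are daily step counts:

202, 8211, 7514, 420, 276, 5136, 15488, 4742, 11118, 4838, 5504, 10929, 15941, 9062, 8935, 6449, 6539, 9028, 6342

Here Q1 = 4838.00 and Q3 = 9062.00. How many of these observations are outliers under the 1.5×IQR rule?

2

IQR = 4224.00; fences at 4838.00 − 6336.00 = -1498.00 and 9062.00 + 6336.00 = 15398.00.
Outside the cutoffs: 15488, 15941.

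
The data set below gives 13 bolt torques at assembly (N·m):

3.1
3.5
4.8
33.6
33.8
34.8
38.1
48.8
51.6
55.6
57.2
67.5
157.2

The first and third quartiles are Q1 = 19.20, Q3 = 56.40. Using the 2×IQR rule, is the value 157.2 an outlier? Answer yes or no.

yes

IQR = Q3 − Q1 = 56.40 − 19.20 = 37.20.
Lower fence = Q1 − 2·IQR = 19.20 − 74.40 = -55.20.
Upper fence = Q3 + 2·IQR = 56.40 + 74.40 = 130.80.
157.2 lies above the upper fence.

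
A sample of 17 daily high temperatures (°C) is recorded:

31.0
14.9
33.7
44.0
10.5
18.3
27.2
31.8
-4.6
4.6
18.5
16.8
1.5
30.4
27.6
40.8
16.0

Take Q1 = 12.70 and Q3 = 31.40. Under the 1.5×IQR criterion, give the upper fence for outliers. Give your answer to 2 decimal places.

IQR = Q3 − Q1 = 31.40 − 12.70 = 18.70.
Lower fence = Q1 − 1.5·IQR = 12.70 − 28.05 = -15.35.
Upper fence = Q3 + 1.5·IQR = 31.40 + 28.05 = 59.45.

59.45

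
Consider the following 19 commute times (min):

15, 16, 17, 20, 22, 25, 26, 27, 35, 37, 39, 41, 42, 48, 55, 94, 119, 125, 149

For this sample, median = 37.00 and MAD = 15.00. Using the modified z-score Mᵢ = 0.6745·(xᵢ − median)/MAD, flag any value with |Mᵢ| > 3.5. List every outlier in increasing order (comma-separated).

119, 125, 149

|Mᵢ| > 3.5 ⇔ |xᵢ − 37.00| > 3.5·15.00/0.6745 = 77.84.
So outliers lie outside [-40.84, 114.84].
119: M = 3.69 → outlier.
125: M = 3.96 → outlier.
149: M = 5.04 → outlier.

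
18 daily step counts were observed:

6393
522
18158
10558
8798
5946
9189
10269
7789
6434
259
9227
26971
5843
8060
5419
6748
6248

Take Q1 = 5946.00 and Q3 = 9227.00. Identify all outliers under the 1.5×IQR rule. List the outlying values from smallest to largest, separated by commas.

259, 522, 18158, 26971

IQR = Q3 − Q1 = 9227.00 − 5946.00 = 3281.00.
Lower fence = Q1 − 1.5·IQR = 5946.00 − 4921.50 = 1024.50.
Upper fence = Q3 + 1.5·IQR = 9227.00 + 4921.50 = 14148.50.
259 < 1024.50 → outlier.
522 < 1024.50 → outlier.
18158 > 14148.50 → outlier.
26971 > 14148.50 → outlier.
All remaining values lie within [1024.50, 14148.50].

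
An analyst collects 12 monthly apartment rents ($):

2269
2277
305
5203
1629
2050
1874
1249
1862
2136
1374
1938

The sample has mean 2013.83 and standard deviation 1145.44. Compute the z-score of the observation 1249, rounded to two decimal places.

-0.67

z = (1249 − 2013.83) / 1145.44 = -0.67.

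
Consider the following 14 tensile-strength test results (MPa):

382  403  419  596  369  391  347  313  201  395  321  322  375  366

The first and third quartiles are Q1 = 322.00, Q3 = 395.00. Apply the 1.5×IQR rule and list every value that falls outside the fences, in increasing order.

201, 596

IQR = Q3 − Q1 = 395.00 − 322.00 = 73.00.
Lower fence = Q1 − 1.5·IQR = 322.00 − 109.50 = 212.50.
Upper fence = Q3 + 1.5·IQR = 395.00 + 109.50 = 504.50.
201 < 212.50 → outlier.
596 > 504.50 → outlier.
All remaining values lie within [212.50, 504.50].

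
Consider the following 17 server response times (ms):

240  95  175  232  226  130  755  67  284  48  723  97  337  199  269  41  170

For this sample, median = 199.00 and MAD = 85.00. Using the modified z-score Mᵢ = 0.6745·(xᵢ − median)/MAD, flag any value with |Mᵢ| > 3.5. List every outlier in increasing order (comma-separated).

723, 755

|Mᵢ| > 3.5 ⇔ |xᵢ − 199.00| > 3.5·85.00/0.6745 = 441.07.
So outliers lie outside [-242.07, 640.07].
723: M = 4.16 → outlier.
755: M = 4.41 → outlier.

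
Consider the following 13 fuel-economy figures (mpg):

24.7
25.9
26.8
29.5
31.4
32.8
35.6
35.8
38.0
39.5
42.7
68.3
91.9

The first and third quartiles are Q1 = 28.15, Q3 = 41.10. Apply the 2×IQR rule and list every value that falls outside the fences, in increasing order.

IQR = Q3 − Q1 = 41.10 − 28.15 = 12.95.
Lower fence = Q1 − 2·IQR = 28.15 − 25.90 = 2.25.
Upper fence = Q3 + 2·IQR = 41.10 + 25.90 = 67.00.
68.3 > 67.00 → outlier.
91.9 > 67.00 → outlier.
All remaining values lie within [2.25, 67.00].

68.3, 91.9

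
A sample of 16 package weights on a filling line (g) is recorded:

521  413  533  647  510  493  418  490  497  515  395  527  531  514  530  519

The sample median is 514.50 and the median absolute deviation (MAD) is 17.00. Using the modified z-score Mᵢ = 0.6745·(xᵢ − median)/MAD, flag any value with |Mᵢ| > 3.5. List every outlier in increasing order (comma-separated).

|Mᵢ| > 3.5 ⇔ |xᵢ − 514.50| > 3.5·17.00/0.6745 = 88.21.
So outliers lie outside [426.29, 602.71].
395: M = -4.74 → outlier.
413: M = -4.03 → outlier.
418: M = -3.83 → outlier.
647: M = 5.26 → outlier.

395, 413, 418, 647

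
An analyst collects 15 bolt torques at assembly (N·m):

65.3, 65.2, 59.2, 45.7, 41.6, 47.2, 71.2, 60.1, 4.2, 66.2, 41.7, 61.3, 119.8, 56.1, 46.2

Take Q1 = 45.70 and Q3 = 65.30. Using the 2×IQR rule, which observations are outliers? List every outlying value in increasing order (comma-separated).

IQR = Q3 − Q1 = 65.30 − 45.70 = 19.60.
Lower fence = Q1 − 2·IQR = 45.70 − 39.20 = 6.50.
Upper fence = Q3 + 2·IQR = 65.30 + 39.20 = 104.50.
4.2 < 6.50 → outlier.
119.8 > 104.50 → outlier.
All remaining values lie within [6.50, 104.50].

4.2, 119.8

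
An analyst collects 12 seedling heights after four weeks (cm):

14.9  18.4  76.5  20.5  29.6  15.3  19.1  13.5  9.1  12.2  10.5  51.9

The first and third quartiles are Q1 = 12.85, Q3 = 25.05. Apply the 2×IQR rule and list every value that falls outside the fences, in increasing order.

51.9, 76.5

IQR = Q3 − Q1 = 25.05 − 12.85 = 12.20.
Lower fence = Q1 − 2·IQR = 12.85 − 24.40 = -11.55.
Upper fence = Q3 + 2·IQR = 25.05 + 24.40 = 49.45.
51.9 > 49.45 → outlier.
76.5 > 49.45 → outlier.
All remaining values lie within [-11.55, 49.45].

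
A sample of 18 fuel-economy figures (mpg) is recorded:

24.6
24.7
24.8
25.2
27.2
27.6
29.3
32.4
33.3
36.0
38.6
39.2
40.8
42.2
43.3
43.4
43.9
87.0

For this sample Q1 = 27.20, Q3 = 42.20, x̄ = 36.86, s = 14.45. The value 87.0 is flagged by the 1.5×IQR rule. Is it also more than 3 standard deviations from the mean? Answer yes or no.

yes

z = (87.0 − 36.86) / 14.45 = 3.47.
|z| = 3.47 > 3.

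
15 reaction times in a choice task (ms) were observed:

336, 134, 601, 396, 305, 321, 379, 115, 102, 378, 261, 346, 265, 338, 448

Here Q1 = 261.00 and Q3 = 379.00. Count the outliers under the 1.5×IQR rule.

IQR = 118.00; fences at 261.00 − 177.00 = 84.00 and 379.00 + 177.00 = 556.00.
Outside the cutoffs: 601.

1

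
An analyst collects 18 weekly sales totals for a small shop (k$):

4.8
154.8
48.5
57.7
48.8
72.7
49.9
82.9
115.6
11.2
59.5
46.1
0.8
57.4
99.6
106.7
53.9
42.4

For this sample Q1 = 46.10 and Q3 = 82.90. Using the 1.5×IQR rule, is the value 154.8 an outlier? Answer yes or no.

yes

IQR = Q3 − Q1 = 82.90 − 46.10 = 36.80.
Lower fence = Q1 − 1.5·IQR = 46.10 − 55.20 = -9.10.
Upper fence = Q3 + 1.5·IQR = 82.90 + 55.20 = 138.10.
154.8 lies above the upper fence.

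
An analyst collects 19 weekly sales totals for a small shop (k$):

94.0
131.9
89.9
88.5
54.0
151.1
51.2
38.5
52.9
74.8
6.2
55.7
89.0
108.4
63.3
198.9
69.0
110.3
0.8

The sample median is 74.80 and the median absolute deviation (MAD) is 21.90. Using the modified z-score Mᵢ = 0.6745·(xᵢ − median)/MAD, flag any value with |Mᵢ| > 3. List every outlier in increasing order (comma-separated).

|Mᵢ| > 3 ⇔ |xᵢ − 74.80| > 3·21.90/0.6745 = 97.41.
So outliers lie outside [-22.61, 172.21].
198.9: M = 3.82 → outlier.

198.9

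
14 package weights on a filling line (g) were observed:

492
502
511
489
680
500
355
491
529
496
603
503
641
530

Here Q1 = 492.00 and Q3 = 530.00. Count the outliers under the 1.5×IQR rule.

IQR = 38.00; fences at 492.00 − 57.00 = 435.00 and 530.00 + 57.00 = 587.00.
Outside the cutoffs: 355, 603, 641, 680.

4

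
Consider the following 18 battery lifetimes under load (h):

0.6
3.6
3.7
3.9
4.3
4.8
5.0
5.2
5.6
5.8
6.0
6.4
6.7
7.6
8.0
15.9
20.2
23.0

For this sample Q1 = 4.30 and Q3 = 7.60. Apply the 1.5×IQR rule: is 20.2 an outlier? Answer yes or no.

yes

IQR = Q3 − Q1 = 7.60 − 4.30 = 3.30.
Lower fence = Q1 − 1.5·IQR = 4.30 − 4.95 = -0.65.
Upper fence = Q3 + 1.5·IQR = 7.60 + 4.95 = 12.55.
20.2 lies above the upper fence.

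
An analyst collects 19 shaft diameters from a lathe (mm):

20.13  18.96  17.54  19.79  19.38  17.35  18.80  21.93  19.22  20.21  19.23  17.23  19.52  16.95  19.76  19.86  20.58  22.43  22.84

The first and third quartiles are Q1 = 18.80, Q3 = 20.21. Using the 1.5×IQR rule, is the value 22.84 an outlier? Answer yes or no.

yes

IQR = Q3 − Q1 = 20.21 − 18.80 = 1.41.
Lower fence = Q1 − 1.5·IQR = 18.80 − 2.115 = 16.685.
Upper fence = Q3 + 1.5·IQR = 20.21 + 2.115 = 22.325.
22.84 lies above the upper fence.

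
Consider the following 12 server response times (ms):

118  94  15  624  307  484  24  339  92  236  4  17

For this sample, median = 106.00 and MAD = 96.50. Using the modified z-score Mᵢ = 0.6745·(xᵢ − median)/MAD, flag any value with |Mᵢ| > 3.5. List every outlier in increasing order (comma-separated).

|Mᵢ| > 3.5 ⇔ |xᵢ − 106.00| > 3.5·96.50/0.6745 = 500.74.
So outliers lie outside [-394.74, 606.74].
624: M = 3.62 → outlier.

624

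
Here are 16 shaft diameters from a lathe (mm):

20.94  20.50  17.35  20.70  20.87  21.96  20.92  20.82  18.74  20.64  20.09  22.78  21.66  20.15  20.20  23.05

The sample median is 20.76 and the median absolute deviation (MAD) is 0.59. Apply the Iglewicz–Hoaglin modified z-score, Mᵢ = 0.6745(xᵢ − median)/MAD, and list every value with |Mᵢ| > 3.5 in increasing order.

|Mᵢ| > 3.5 ⇔ |xᵢ − 20.76| > 3.5·0.59/0.6745 = 3.06.
So outliers lie outside [17.70, 23.82].
17.35: M = -3.90 → outlier.

17.35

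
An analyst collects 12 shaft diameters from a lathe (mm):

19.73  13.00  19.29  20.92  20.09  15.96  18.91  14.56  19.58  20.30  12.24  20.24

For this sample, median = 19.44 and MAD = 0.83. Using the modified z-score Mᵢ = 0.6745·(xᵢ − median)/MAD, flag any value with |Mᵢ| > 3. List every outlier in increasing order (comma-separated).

12.24, 13.00, 14.56

|Mᵢ| > 3 ⇔ |xᵢ − 19.44| > 3·0.83/0.6745 = 3.69.
So outliers lie outside [15.75, 23.13].
12.24: M = -5.85 → outlier.
13.00: M = -5.23 → outlier.
14.56: M = -3.97 → outlier.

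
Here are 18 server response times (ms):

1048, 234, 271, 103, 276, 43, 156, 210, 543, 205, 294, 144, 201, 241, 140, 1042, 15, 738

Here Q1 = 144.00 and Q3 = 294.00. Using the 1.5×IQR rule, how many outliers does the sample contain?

4

IQR = 150.00; fences at 144.00 − 225.00 = -81.00 and 294.00 + 225.00 = 519.00.
Outside the cutoffs: 543, 738, 1042, 1048.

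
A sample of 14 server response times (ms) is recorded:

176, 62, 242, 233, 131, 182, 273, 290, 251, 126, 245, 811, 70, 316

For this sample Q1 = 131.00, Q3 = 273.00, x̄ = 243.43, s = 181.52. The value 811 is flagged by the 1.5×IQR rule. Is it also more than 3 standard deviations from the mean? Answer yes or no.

z = (811 − 243.43) / 181.52 = 3.13.
|z| = 3.13 > 3.

yes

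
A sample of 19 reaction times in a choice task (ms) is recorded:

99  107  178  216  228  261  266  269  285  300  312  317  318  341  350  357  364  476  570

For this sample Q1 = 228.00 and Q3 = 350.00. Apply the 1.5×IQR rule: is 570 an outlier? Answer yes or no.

yes

IQR = Q3 − Q1 = 350.00 − 228.00 = 122.00.
Lower fence = Q1 − 1.5·IQR = 228.00 − 183.00 = 45.00.
Upper fence = Q3 + 1.5·IQR = 350.00 + 183.00 = 533.00.
570 lies above the upper fence.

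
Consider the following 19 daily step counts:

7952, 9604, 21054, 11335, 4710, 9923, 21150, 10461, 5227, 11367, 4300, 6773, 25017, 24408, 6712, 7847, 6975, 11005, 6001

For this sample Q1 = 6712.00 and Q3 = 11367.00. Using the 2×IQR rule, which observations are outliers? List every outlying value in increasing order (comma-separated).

21054, 21150, 24408, 25017

IQR = Q3 − Q1 = 11367.00 − 6712.00 = 4655.00.
Lower fence = Q1 − 2·IQR = 6712.00 − 9310.00 = -2598.00.
Upper fence = Q3 + 2·IQR = 11367.00 + 9310.00 = 20677.00.
21054 > 20677.00 → outlier.
21150 > 20677.00 → outlier.
24408 > 20677.00 → outlier.
25017 > 20677.00 → outlier.
All remaining values lie within [-2598.00, 20677.00].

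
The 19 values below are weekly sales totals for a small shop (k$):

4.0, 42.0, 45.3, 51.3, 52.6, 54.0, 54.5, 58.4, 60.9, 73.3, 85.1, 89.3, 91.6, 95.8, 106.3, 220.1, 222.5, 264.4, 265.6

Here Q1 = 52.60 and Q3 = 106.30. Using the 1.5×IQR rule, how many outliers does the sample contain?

IQR = 53.70; fences at 52.60 − 80.55 = -27.95 and 106.30 + 80.55 = 186.85.
Outside the cutoffs: 220.1, 222.5, 264.4, 265.6.

4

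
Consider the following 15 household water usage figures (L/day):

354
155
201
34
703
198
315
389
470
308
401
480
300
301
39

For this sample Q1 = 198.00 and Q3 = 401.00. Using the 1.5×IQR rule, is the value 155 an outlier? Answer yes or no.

no

IQR = Q3 − Q1 = 401.00 − 198.00 = 203.00.
Lower fence = Q1 − 1.5·IQR = 198.00 − 304.50 = -106.50.
Upper fence = Q3 + 1.5·IQR = 401.00 + 304.50 = 705.50.
155 lies within [-106.50, 705.50].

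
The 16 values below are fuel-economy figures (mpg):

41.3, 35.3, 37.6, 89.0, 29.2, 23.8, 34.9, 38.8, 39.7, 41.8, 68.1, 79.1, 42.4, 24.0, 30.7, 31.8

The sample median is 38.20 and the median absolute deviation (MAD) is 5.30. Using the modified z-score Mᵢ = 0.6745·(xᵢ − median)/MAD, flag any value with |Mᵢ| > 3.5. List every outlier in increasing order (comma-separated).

|Mᵢ| > 3.5 ⇔ |xᵢ − 38.20| > 3.5·5.30/0.6745 = 27.50.
So outliers lie outside [10.70, 65.70].
68.1: M = 3.81 → outlier.
79.1: M = 5.21 → outlier.
89.0: M = 6.47 → outlier.

68.1, 79.1, 89.0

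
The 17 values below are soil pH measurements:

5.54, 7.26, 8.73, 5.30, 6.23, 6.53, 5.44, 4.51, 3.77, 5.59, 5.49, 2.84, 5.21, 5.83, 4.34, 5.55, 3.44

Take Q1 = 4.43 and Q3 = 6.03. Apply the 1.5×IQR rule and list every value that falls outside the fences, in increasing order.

8.73

IQR = Q3 − Q1 = 6.03 − 4.43 = 1.60.
Lower fence = Q1 − 1.5·IQR = 4.43 − 2.40 = 2.03.
Upper fence = Q3 + 1.5·IQR = 6.03 + 2.40 = 8.43.
8.73 > 8.43 → outlier.
All remaining values lie within [2.03, 8.43].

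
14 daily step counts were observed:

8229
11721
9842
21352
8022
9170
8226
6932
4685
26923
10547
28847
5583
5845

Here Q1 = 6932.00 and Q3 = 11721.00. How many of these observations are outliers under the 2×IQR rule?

3

IQR = 4789.00; fences at 6932.00 − 9578.00 = -2646.00 and 11721.00 + 9578.00 = 21299.00.
Outside the cutoffs: 21352, 26923, 28847.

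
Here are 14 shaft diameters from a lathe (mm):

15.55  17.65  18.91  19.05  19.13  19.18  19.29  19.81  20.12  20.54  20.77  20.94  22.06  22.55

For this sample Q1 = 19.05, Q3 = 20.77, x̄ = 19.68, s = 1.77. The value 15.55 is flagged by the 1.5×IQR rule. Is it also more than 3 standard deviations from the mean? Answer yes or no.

no

z = (15.55 − 19.68) / 1.77 = -2.33.
|z| = 2.33 ≤ 3.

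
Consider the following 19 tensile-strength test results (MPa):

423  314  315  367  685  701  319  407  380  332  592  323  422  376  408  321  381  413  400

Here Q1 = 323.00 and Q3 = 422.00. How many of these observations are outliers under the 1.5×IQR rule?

IQR = 99.00; fences at 323.00 − 148.50 = 174.50 and 422.00 + 148.50 = 570.50.
Outside the cutoffs: 592, 685, 701.

3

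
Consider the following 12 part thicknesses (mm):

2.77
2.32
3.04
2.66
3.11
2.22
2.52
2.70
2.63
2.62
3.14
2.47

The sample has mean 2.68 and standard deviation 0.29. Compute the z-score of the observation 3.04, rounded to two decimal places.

1.24

z = (3.04 − 2.68) / 0.29 = 1.24.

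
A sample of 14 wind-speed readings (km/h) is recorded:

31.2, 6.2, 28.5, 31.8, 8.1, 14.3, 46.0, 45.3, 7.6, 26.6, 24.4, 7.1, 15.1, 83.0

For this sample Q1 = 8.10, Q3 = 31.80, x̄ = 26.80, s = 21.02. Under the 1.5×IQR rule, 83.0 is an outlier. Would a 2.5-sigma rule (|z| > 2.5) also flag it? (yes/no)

yes

z = (83.0 − 26.80) / 21.02 = 2.67.
|z| = 2.67 > 2.5.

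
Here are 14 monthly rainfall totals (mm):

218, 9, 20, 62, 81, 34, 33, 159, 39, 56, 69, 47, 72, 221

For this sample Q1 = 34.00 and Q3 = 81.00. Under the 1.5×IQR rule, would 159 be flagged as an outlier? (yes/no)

IQR = Q3 − Q1 = 81.00 − 34.00 = 47.00.
Lower fence = Q1 − 1.5·IQR = 34.00 − 70.50 = -36.50.
Upper fence = Q3 + 1.5·IQR = 81.00 + 70.50 = 151.50.
159 lies above the upper fence.

yes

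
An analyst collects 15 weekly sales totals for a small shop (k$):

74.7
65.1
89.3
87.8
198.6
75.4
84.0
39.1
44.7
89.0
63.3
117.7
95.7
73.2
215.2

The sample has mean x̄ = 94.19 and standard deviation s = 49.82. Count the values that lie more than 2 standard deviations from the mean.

Cutoffs: x̄ ± 2s = [-5.45, 193.83].
Outside the cutoffs: 198.6, 215.2.

2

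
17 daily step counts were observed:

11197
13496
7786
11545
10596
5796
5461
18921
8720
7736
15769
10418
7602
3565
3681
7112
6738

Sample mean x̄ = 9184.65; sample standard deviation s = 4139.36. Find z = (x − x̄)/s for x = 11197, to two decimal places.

0.49

z = (11197 − 9184.65) / 4139.36 = 0.49.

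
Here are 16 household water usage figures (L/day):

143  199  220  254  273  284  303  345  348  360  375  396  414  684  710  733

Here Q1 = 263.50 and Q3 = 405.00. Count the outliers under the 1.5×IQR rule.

3

IQR = 141.50; fences at 263.50 − 212.25 = 51.25 and 405.00 + 212.25 = 617.25.
Outside the cutoffs: 684, 710, 733.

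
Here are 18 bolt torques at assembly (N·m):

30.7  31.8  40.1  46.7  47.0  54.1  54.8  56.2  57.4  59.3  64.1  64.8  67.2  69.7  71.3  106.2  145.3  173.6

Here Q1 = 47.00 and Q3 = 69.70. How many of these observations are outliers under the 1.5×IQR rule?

3

IQR = 22.70; fences at 47.00 − 34.05 = 12.95 and 69.70 + 34.05 = 103.75.
Outside the cutoffs: 106.2, 145.3, 173.6.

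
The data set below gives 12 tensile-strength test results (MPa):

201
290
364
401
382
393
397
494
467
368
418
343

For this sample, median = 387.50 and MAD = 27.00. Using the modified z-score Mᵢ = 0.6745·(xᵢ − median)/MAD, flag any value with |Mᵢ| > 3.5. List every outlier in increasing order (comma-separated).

201

|Mᵢ| > 3.5 ⇔ |xᵢ − 387.50| > 3.5·27.00/0.6745 = 140.10.
So outliers lie outside [247.40, 527.60].
201: M = -4.66 → outlier.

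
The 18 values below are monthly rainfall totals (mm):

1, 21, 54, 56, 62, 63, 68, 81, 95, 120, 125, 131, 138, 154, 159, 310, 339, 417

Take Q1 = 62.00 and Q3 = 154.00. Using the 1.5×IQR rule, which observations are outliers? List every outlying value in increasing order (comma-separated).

310, 339, 417

IQR = Q3 − Q1 = 154.00 − 62.00 = 92.00.
Lower fence = Q1 − 1.5·IQR = 62.00 − 138.00 = -76.00.
Upper fence = Q3 + 1.5·IQR = 154.00 + 138.00 = 292.00.
310 > 292.00 → outlier.
339 > 292.00 → outlier.
417 > 292.00 → outlier.
All remaining values lie within [-76.00, 292.00].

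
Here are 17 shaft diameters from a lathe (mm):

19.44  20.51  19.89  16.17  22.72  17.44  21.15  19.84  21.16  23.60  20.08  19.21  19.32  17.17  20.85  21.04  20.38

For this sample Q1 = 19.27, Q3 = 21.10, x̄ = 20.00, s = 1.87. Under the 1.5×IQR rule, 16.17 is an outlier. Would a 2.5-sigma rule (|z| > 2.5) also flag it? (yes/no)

z = (16.17 − 20.00) / 1.87 = -2.05.
|z| = 2.05 ≤ 2.5.

no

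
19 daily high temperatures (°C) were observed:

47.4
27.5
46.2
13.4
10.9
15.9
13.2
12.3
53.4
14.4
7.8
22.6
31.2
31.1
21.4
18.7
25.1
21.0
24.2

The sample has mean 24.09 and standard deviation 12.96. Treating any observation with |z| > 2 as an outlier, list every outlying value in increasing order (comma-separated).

53.4

Cutoffs at x̄ ± 2s: 24.09 ± 2·12.96 = [-1.83, 50.01].
53.4: z = 2.26, |z| > 2 → outlier.
Every other value lies within [-1.83, 50.01].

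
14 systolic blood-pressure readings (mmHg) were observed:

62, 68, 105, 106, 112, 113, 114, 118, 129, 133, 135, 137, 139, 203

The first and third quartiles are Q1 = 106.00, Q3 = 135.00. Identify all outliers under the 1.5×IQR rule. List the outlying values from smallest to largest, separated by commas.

62, 203

IQR = Q3 − Q1 = 135.00 − 106.00 = 29.00.
Lower fence = Q1 − 1.5·IQR = 106.00 − 43.50 = 62.50.
Upper fence = Q3 + 1.5·IQR = 135.00 + 43.50 = 178.50.
62 < 62.50 → outlier.
203 > 178.50 → outlier.
All remaining values lie within [62.50, 178.50].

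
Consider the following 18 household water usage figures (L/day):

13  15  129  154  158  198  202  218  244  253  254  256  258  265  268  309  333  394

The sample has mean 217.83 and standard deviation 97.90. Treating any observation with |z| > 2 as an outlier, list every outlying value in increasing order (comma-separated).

Cutoffs at x̄ ± 2s: 217.83 ± 2·97.90 = [22.03, 413.63].
13: z = -2.09, |z| > 2 → outlier.
15: z = -2.07, |z| > 2 → outlier.
Every other value lies within [22.03, 413.63].

13, 15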